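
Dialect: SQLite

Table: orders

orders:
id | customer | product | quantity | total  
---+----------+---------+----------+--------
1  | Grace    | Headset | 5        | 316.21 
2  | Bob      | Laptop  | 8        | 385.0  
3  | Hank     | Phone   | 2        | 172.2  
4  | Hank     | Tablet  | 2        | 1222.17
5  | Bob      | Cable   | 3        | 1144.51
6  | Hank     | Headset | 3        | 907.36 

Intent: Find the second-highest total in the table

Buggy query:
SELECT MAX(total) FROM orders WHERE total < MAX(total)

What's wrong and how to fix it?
Bug: MAX(total) on the right of the comparison is an aggregate-in-WHERE error

Fix: Compute the overall MAX in a subquery, then take MAX of rows below it

Corrected query:
SELECT MAX(total) FROM orders WHERE total < (SELECT MAX(total) FROM orders)

Result:
MAX(total)
----------
1144.51   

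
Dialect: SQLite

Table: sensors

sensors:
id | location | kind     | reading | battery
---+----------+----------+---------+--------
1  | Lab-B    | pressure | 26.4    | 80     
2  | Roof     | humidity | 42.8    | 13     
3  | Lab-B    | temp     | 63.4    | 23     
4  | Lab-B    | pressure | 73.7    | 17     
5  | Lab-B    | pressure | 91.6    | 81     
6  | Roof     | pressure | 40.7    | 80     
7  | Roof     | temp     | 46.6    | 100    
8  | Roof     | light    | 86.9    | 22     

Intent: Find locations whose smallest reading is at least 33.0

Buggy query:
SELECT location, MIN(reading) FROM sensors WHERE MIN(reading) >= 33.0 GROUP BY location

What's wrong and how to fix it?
Bug: MIN() in WHERE is a misuse of aggregate

Fix: Replace WHERE with HAVING after the GROUP BY

Corrected query:
SELECT location, MIN(reading) FROM sensors GROUP BY location HAVING MIN(reading) >= 33.0

Result:
location | MIN(reading)
---------+-------------
Roof     | 40.7        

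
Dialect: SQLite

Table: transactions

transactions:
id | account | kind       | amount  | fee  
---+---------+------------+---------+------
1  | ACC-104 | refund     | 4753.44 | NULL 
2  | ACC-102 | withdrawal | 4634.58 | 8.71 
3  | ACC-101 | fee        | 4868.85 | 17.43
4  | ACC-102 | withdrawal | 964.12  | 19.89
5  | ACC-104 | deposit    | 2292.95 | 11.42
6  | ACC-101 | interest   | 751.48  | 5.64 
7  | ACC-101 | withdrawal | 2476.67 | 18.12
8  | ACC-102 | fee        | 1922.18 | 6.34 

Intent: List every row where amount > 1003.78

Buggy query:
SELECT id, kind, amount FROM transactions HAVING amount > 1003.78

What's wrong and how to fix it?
Bug: This is a non-aggregate query (no GROUP BY, no aggregates), so in SQLite the HAVING clause is invalid here; a row-level condition belongs in WHERE

Fix: Use WHERE for row-level filtering

Corrected query:
SELECT id, kind, amount FROM transactions WHERE amount > 1003.78

Result:
id | kind       | amount 
---+------------+--------
1  | refund     | 4753.44
2  | withdrawal | 4634.58
3  | fee        | 4868.85
5  | deposit    | 2292.95
7  | withdrawal | 2476.67
8  | fee        | 1922.18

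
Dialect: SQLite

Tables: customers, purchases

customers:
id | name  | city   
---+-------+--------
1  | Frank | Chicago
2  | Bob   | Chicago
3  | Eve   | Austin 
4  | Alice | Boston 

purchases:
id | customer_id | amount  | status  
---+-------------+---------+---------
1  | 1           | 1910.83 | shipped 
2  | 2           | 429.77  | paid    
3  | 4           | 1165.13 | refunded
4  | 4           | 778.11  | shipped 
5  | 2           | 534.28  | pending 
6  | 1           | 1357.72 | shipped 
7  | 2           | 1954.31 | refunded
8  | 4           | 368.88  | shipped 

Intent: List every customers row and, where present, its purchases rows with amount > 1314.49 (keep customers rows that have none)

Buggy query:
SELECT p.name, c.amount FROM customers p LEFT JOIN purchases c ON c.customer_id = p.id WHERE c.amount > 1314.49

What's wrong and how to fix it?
Bug: Filtering c.amount in WHERE discards the NULL rows produced by LEFT JOIN, turning it into an inner join

Fix: Put 'c.amount > 1314.49' in the JOIN's ON clause instead of WHERE

Corrected query:
SELECT p.name, c.amount FROM customers p LEFT JOIN purchases c ON c.customer_id = p.id AND c.amount > 1314.49

Result:
name  | amount 
------+--------
Frank | 1357.72
Frank | 1910.83
Bob   | 1954.31
Eve   | NULL   
Alice | NULL   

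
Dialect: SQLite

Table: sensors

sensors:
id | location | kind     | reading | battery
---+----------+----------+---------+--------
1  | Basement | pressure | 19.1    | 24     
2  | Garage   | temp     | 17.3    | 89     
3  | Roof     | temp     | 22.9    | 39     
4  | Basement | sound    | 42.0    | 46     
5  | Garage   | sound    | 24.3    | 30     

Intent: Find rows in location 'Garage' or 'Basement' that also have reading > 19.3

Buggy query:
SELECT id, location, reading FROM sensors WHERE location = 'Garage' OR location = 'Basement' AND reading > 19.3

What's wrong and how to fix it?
Bug: AND binds tighter than OR, so this parses as location = 'Garage' OR (location = 'Basement' AND reading > 19.3)

Fix: Group the OR with parentheses (or use IN), then AND the threshold

Corrected query:
SELECT id, location, reading FROM sensors WHERE (location = 'Garage' OR location = 'Basement') AND reading > 19.3

Result:
id | location | reading
---+----------+--------
4  | Basement | 42     
5  | Garage   | 24.3   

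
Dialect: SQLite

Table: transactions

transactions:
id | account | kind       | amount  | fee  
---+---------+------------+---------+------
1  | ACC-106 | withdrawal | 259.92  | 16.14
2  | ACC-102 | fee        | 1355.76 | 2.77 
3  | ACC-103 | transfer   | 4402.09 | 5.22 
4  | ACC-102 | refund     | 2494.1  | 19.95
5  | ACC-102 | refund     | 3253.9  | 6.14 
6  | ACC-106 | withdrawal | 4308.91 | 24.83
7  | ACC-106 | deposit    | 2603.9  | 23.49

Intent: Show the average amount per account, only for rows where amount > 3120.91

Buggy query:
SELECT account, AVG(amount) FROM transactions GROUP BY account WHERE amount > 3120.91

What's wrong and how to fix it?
Bug: Row-level WHERE must come before GROUP BY in the clause order

Fix: Place WHERE between FROM and GROUP BY

Corrected query:
SELECT account, AVG(amount) FROM transactions WHERE amount > 3120.91 GROUP BY account

Result:
account | AVG(amount)
--------+------------
ACC-102 | 3253.9     
ACC-103 | 4402.09    
ACC-106 | 4308.91    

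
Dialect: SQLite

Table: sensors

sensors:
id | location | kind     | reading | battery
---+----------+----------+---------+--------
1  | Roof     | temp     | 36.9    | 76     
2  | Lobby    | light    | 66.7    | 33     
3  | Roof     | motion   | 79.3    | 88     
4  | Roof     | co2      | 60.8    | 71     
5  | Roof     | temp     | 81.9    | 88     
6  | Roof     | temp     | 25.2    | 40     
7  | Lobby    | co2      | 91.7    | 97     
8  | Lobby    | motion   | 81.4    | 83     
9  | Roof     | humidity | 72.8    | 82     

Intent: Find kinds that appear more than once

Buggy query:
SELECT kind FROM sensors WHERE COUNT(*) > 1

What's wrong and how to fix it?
Bug: COUNT(*) is an aggregate and cannot be used in WHERE

Fix: Group first, then use HAVING for the count condition

Corrected query:
SELECT kind FROM sensors GROUP BY kind HAVING COUNT(*) > 1

Result:
kind  
------
co2   
motion
temp  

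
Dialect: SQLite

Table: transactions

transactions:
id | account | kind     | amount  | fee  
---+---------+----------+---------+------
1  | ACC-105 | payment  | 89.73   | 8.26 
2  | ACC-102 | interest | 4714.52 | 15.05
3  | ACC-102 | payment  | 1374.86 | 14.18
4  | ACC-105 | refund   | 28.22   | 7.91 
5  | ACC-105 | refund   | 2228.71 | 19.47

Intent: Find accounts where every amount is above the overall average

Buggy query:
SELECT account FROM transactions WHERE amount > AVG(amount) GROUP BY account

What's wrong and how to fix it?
Bug: WHERE evaluates per row before aggregation, so AVG() is unavailable

Fix: Compute the overall average in a scalar subquery and compare each group's MIN against it in HAVING

Corrected query:
SELECT account FROM transactions GROUP BY account HAVING MIN(amount) > (SELECT AVG(amount) FROM transactions)

Result:
(no rows)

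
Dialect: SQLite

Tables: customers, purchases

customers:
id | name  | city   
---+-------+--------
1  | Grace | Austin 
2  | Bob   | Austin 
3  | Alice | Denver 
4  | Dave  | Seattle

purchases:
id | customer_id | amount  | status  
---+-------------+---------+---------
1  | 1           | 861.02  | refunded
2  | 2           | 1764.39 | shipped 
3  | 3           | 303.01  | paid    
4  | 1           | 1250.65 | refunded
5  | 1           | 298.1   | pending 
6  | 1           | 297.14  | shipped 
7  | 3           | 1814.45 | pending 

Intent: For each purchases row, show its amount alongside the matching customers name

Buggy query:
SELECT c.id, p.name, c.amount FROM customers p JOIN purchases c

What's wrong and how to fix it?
Bug: Missing join condition: each purchases row is matched to all customers rows instead of just its own

Fix: Specify the join condition linking the foreign key to the parent id

Corrected query:
SELECT c.id, p.name, c.amount FROM customers p JOIN purchases c ON c.customer_id = p.id

Result:
id | name  | amount 
---+-------+--------
1  | Grace | 861.02 
2  | Bob   | 1764.39
3  | Alice | 303.01 
4  | Grace | 1250.65
5  | Grace | 298.1  
6  | Grace | 297.14 
7  | Alice | 1814.45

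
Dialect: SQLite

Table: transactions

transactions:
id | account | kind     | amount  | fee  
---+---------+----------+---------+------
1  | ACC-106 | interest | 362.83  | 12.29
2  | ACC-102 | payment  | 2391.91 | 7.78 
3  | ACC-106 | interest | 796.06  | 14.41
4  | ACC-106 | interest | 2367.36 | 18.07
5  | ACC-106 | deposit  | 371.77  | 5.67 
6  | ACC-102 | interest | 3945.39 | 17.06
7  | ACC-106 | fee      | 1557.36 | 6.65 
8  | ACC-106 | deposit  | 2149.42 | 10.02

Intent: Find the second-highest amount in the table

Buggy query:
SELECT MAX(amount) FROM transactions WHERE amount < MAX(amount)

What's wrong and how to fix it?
Bug: The inner MAX is an aggregate inside WHERE, which is not allowed

Fix: Put the inner MAX in a scalar subquery

Corrected query:
SELECT MAX(amount) FROM transactions WHERE amount < (SELECT MAX(amount) FROM transactions)

Result:
MAX(amount)
-----------
2391.91    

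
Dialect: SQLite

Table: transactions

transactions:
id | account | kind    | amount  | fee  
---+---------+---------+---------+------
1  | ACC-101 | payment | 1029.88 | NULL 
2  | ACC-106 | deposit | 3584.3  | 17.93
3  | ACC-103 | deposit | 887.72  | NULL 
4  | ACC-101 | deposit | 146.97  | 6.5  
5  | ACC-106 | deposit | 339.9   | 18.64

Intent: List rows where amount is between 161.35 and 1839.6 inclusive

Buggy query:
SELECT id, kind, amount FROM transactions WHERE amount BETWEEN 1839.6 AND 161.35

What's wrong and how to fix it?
Bug: BETWEEN expects the lower bound first; with 1839.6 AND 161.35 the range is empty

Fix: Write BETWEEN 161.35 AND 1839.6

Corrected query:
SELECT id, kind, amount FROM transactions WHERE amount BETWEEN 161.35 AND 1839.6

Result:
id | kind    | amount 
---+---------+--------
1  | payment | 1029.88
3  | deposit | 887.72 
5  | deposit | 339.9  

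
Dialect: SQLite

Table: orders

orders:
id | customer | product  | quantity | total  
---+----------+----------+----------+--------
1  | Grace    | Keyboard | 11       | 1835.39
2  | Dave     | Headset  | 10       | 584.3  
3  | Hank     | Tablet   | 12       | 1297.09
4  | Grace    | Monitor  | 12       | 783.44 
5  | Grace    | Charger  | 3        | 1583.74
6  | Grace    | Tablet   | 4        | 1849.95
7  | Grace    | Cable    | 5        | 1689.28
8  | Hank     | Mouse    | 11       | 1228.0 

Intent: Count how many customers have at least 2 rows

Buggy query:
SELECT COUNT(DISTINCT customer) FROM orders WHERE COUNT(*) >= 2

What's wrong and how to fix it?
Bug: COUNT(*) cannot appear in WHERE; the per-group count doesn't exist yet

Fix: Group first with HAVING COUNT(*) >= 2, then COUNT the resulting groups

Corrected query:
SELECT COUNT(*) FROM (SELECT customer FROM orders GROUP BY customer HAVING COUNT(*) >= 2)

Result:
COUNT(*)
--------
2       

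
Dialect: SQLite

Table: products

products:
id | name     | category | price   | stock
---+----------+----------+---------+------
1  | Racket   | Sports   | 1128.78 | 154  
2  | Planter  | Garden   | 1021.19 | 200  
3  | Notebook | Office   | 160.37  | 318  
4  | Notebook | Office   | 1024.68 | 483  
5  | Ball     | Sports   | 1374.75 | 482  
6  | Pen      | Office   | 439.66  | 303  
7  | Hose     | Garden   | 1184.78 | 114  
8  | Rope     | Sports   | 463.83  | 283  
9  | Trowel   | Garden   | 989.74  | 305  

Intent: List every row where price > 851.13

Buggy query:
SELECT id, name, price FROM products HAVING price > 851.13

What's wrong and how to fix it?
Bug: HAVING filters the output of aggregation, but this query has no GROUP BY and no aggregate functions, so SQLite rejects it (HAVING clause on a non-aggregate query); the condition here is per row

Fix: Replace HAVING with WHERE since the condition applies to individual rows

Corrected query:
SELECT id, name, price FROM products WHERE price > 851.13

Result:
id | name     | price  
---+----------+--------
1  | Racket   | 1128.78
2  | Planter  | 1021.19
4  | Notebook | 1024.68
5  | Ball     | 1374.75
7  | Hose     | 1184.78
9  | Trowel   | 989.74 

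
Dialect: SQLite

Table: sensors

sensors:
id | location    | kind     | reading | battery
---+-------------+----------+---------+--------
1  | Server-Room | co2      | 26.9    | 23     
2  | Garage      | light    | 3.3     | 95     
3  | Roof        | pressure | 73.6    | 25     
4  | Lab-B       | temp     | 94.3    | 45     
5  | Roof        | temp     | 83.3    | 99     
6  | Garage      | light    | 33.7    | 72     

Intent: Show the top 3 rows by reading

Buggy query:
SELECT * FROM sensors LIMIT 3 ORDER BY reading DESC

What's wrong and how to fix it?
Bug: LIMIT must come after ORDER BY

Fix: Sort with ORDER BY, then apply LIMIT

Corrected query:
SELECT * FROM sensors ORDER BY reading DESC LIMIT 3

Result:
id | location | kind     | reading | battery
---+----------+----------+---------+--------
4  | Lab-B    | temp     | 94.3    | 45     
5  | Roof     | temp     | 83.3    | 99     
3  | Roof     | pressure | 73.6    | 25     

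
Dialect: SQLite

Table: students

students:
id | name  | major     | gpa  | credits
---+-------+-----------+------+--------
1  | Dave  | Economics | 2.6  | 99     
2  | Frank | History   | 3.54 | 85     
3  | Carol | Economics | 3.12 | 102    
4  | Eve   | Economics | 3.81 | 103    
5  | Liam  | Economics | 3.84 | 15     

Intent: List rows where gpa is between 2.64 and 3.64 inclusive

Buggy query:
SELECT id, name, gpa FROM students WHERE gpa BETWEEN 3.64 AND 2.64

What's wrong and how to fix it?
Bug: The bounds are reversed; BETWEEN a AND b requires a <= b to match anything

Fix: Swap the bounds so the smaller value comes first

Corrected query:
SELECT id, name, gpa FROM students WHERE gpa BETWEEN 2.64 AND 3.64

Result:
id | name  | gpa 
---+-------+-----
2  | Frank | 3.54
3  | Carol | 3.12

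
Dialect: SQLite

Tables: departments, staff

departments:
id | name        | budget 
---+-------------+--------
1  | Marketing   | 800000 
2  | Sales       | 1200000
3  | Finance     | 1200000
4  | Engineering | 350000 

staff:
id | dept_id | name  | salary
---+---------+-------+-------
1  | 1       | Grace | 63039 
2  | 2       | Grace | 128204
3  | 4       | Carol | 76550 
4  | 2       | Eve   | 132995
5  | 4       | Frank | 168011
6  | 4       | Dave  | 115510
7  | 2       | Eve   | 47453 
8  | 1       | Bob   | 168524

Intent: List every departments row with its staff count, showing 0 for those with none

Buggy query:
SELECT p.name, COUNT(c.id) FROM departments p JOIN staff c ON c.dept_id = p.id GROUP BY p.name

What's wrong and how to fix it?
Bug: An inner join excludes parents with zero children

Fix: Switch to LEFT JOIN to retain unmatched parent rows

Corrected query:
SELECT p.name, COUNT(c.id) FROM departments p LEFT JOIN staff c ON c.dept_id = p.id GROUP BY p.name

Result:
name        | COUNT(c.id)
------------+------------
Engineering | 3          
Finance     | 0          
Marketing   | 2          
Sales       | 3          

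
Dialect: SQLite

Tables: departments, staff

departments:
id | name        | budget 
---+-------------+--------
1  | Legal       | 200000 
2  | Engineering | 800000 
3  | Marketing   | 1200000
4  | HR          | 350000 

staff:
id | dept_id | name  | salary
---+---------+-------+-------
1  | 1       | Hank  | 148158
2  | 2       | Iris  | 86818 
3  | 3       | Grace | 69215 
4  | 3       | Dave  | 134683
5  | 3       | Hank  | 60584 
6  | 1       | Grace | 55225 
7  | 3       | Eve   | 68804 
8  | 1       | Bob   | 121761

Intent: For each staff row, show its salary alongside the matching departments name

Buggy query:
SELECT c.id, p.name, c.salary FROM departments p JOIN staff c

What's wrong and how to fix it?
Bug: Missing join condition: each staff row is matched to all departments rows instead of just its own

Fix: Add ON c.dept_id = p.id to the JOIN

Corrected query:
SELECT c.id, p.name, c.salary FROM departments p JOIN staff c ON c.dept_id = p.id

Result:
id | name        | salary
---+-------------+-------
1  | Legal       | 148158
2  | Engineering | 86818 
3  | Marketing   | 69215 
4  | Marketing   | 134683
5  | Marketing   | 60584 
6  | Legal       | 55225 
7  | Marketing   | 68804 
8  | Legal       | 121761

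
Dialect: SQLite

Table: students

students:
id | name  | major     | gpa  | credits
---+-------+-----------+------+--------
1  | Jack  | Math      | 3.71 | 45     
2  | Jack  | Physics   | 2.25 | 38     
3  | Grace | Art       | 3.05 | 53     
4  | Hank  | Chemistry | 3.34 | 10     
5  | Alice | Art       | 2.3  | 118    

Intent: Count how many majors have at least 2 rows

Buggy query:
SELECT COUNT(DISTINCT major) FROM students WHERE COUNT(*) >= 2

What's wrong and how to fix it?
Bug: COUNT(*) cannot appear in WHERE; the per-group count doesn't exist yet

Fix: Use a subquery that GROUPs and filters with HAVING, then count its rows

Corrected query:
SELECT COUNT(*) FROM (SELECT major FROM students GROUP BY major HAVING COUNT(*) >= 2)

Result:
COUNT(*)
--------
1       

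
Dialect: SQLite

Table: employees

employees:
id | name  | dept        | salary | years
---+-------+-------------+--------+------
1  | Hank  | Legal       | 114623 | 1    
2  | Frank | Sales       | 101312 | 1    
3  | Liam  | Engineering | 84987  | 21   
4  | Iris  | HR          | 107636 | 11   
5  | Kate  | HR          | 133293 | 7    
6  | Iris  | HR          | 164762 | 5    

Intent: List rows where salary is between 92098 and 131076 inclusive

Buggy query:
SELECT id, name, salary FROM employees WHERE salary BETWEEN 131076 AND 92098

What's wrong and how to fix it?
Bug: BETWEEN expects the lower bound first; with 131076 AND 92098 the range is empty

Fix: Swap the bounds so the smaller value comes first

Corrected query:
SELECT id, name, salary FROM employees WHERE salary BETWEEN 92098 AND 131076

Result:
id | name  | salary
---+-------+-------
1  | Hank  | 114623
2  | Frank | 101312
4  | Iris  | 107636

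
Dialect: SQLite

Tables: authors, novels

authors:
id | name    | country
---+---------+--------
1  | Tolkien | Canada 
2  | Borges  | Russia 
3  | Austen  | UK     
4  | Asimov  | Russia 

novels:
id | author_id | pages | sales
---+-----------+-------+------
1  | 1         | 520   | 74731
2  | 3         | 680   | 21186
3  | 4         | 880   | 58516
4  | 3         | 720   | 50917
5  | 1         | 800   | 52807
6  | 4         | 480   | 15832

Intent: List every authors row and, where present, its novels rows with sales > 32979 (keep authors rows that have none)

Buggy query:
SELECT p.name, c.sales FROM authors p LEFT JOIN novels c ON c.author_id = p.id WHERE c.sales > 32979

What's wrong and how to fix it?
Bug: A WHERE condition on the right-hand table after LEFT JOIN drops unmatched parents

Fix: Put 'c.sales > 32979' in the JOIN's ON clause instead of WHERE

Corrected query:
SELECT p.name, c.sales FROM authors p LEFT JOIN novels c ON c.author_id = p.id AND c.sales > 32979

Result:
name    | sales
--------+------
Tolkien | 52807
Tolkien | 74731
Borges  | NULL 
Austen  | 50917
Asimov  | 58516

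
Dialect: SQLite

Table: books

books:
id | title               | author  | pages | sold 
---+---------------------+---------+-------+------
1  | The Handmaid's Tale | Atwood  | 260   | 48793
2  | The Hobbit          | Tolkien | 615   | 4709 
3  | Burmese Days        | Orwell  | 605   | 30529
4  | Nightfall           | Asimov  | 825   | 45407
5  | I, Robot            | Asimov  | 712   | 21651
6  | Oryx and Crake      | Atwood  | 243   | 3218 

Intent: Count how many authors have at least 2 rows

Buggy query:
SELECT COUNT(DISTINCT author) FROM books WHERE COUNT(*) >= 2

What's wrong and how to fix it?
Bug: WHERE filters individual rows, not groups, so a group-level COUNT is invalid there

Fix: Use a subquery that GROUPs and filters with HAVING, then count its rows

Corrected query:
SELECT COUNT(*) FROM (SELECT author FROM books GROUP BY author HAVING COUNT(*) >= 2)

Result:
COUNT(*)
--------
2       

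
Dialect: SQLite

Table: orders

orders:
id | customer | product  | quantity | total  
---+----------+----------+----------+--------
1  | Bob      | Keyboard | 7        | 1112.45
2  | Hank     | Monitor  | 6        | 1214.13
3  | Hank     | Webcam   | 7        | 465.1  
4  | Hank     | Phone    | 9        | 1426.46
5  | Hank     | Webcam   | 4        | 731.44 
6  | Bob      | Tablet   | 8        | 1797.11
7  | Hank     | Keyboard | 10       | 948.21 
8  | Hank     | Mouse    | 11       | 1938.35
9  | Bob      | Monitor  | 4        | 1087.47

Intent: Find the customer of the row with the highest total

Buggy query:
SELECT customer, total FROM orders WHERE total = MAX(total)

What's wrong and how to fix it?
Bug: WHERE is evaluated per row; an aggregate over the whole table isn't defined there

Fix: Wrap MAX in a scalar subquery so WHERE compares against a single value

Corrected query:
SELECT customer, total FROM orders WHERE total = (SELECT MAX(total) FROM orders)

Result:
customer | total  
---------+--------
Hank     | 1938.35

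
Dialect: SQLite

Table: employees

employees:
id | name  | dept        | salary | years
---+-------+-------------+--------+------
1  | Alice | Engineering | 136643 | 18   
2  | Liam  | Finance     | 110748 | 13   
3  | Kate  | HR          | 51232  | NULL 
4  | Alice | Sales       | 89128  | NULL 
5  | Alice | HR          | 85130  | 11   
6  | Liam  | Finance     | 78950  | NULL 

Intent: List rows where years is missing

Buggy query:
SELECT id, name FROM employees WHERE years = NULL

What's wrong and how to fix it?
Bug: Comparing to NULL with '=' never matches; NULL = NULL is unknown, not true

Fix: Replace '= NULL' with 'IS NULL'

Corrected query:
SELECT id, name FROM employees WHERE years IS NULL

Result:
id | name 
---+------
3  | Kate 
4  | Alice
6  | Liam 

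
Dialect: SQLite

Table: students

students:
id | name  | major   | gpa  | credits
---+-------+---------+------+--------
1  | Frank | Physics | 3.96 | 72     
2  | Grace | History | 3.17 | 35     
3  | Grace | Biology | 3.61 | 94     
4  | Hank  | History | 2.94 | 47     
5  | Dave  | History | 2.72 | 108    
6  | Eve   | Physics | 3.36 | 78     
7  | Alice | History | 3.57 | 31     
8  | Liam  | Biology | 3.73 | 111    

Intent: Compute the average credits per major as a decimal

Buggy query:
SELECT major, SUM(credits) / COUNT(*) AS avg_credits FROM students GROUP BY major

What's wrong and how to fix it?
Bug: Both operands are integers, so '/' performs integer division and truncates

Fix: Cast one side to REAL so the division keeps the fractional part

Corrected query:
SELECT major, SUM(credits) * 1.0 / COUNT(*) AS avg_credits FROM students GROUP BY major

Result:
major   | avg_credits
--------+------------
Biology | 102.5      
History | 55.25      
Physics | 75         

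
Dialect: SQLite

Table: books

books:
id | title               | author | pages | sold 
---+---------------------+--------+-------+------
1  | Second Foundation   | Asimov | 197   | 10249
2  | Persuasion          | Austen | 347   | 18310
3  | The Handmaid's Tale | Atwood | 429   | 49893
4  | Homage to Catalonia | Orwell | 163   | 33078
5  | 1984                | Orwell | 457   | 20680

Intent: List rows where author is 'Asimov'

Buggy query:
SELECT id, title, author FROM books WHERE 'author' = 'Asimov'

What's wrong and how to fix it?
Bug: 'author' in single quotes is a string literal, not the column; the comparison is literal-vs-literal and never true

Fix: Remove the quotes around the column name (or use double quotes for an identifier)

Corrected query:
SELECT id, title, author FROM books WHERE author = 'Asimov'

Result:
id | title             | author
---+-------------------+-------
1  | Second Foundation | Asimov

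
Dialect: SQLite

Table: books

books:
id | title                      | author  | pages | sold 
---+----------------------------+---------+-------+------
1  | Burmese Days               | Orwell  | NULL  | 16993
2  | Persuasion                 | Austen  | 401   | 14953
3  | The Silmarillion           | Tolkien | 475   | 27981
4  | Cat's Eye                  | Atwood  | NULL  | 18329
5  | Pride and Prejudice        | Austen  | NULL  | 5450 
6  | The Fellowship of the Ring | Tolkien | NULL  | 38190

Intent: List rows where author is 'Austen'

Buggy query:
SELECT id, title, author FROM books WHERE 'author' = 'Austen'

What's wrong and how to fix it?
Bug: Single quotes denote string literals in SQL; the column name is being compared as a constant string

Fix: Remove the quotes around the column name (or use double quotes for an identifier)

Corrected query:
SELECT id, title, author FROM books WHERE author = 'Austen'

Result:
id | title               | author
---+---------------------+-------
2  | Persuasion          | Austen
5  | Pride and Prejudice | Austen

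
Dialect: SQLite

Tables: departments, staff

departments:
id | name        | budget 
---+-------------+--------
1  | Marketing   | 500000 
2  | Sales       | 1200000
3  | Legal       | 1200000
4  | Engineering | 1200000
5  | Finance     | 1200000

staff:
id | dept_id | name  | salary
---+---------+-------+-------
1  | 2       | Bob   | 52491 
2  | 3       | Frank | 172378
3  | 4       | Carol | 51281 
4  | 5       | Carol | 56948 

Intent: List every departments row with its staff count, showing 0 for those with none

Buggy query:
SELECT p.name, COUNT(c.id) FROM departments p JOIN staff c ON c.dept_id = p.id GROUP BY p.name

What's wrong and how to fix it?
Bug: INNER JOIN drops departments rows that have no matching staff rows

Fix: Switch to LEFT JOIN to retain unmatched parent rows

Corrected query:
SELECT p.name, COUNT(c.id) FROM departments p LEFT JOIN staff c ON c.dept_id = p.id GROUP BY p.name

Result:
name        | COUNT(c.id)
------------+------------
Engineering | 1          
Finance     | 1          
Legal       | 1          
Marketing   | 0          
Sales       | 1          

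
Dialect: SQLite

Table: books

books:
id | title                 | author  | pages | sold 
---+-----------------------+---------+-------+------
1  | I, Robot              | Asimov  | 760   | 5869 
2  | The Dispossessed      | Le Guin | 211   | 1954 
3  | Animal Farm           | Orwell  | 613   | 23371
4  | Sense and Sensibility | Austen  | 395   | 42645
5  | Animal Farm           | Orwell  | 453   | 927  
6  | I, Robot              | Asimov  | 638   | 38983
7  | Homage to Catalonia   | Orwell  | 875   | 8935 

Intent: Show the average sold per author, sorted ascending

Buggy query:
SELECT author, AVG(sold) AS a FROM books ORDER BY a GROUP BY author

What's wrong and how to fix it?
Bug: GROUP BY must precede ORDER BY

Fix: Move ORDER BY to the end, after GROUP BY

Corrected query:
SELECT author, AVG(sold) AS a FROM books GROUP BY author ORDER BY a

Result:
author  | a           
--------+-------------
Le Guin | 1954        
Orwell  | 11077.666667
Asimov  | 22426       
Austen  | 42645       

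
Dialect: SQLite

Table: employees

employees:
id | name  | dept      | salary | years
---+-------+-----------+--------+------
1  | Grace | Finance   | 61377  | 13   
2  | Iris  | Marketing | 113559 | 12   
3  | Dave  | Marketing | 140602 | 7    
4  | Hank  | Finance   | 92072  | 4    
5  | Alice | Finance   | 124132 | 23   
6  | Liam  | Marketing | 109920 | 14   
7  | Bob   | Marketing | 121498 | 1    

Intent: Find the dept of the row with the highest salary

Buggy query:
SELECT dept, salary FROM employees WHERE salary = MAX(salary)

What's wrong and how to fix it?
Bug: MAX(salary) is an aggregate and cannot be used directly in WHERE

Fix: Wrap MAX in a scalar subquery so WHERE compares against a single value

Corrected query:
SELECT dept, salary FROM employees WHERE salary = (SELECT MAX(salary) FROM employees)

Result:
dept      | salary
----------+-------
Marketing | 140602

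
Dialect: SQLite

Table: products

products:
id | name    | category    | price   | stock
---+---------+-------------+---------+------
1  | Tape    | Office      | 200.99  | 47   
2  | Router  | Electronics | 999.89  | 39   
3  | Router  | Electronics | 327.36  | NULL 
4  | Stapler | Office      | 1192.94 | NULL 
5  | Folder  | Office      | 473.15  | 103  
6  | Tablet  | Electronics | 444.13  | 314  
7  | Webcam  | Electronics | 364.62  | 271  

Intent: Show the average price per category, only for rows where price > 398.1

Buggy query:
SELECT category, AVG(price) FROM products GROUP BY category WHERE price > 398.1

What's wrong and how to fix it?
Bug: Row-level WHERE must come before GROUP BY in the clause order

Fix: Move the WHERE clause before GROUP BY

Corrected query:
SELECT category, AVG(price) FROM products WHERE price > 398.1 GROUP BY category

Result:
category    | AVG(price)
------------+-----------
Electronics | 722.01    
Office      | 833.045   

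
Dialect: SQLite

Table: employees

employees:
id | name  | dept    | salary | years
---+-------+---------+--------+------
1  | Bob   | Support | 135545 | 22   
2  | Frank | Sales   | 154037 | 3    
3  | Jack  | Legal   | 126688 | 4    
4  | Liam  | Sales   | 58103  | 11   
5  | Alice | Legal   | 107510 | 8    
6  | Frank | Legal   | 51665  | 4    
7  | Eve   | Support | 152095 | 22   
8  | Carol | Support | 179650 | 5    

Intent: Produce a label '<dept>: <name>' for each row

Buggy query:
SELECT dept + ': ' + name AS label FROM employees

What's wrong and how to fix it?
Bug: '+' is numeric addition; on text columns SQLite converts them to 0 instead of concatenating

Fix: Replace + with || to concatenate text

Corrected query:
SELECT dept || ': ' || name AS label FROM employees

Result:
label         
--------------
Support: Bob  
Sales: Frank  
Legal: Jack   
Sales: Liam   
Legal: Alice  
Legal: Frank  
Support: Eve  
Support: Carol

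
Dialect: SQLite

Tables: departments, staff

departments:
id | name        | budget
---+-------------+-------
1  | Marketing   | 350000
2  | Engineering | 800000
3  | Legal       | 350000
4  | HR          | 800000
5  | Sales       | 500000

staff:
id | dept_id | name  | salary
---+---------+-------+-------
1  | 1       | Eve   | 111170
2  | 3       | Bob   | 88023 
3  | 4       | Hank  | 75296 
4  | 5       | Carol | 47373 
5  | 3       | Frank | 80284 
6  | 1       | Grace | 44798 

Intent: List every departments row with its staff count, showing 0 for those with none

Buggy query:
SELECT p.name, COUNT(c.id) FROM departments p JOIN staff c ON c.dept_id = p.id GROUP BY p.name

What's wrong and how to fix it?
Bug: INNER JOIN drops departments rows that have no matching staff rows

Fix: Switch to LEFT JOIN to retain unmatched parent rows

Corrected query:
SELECT p.name, COUNT(c.id) FROM departments p LEFT JOIN staff c ON c.dept_id = p.id GROUP BY p.name

Result:
name        | COUNT(c.id)
------------+------------
Engineering | 0          
HR          | 1          
Legal       | 2          
Marketing   | 2          
Sales       | 1          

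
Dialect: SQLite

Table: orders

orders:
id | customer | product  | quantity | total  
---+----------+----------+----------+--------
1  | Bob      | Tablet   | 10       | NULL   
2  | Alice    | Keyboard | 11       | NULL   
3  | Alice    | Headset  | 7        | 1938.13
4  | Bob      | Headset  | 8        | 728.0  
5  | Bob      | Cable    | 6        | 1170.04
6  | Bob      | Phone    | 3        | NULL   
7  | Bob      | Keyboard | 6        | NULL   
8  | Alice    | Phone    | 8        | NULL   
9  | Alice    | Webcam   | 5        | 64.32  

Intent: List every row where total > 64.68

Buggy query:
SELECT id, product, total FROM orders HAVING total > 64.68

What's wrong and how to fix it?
Bug: HAVING filters the output of aggregation, but this query has no GROUP BY and no aggregate functions, so SQLite rejects it (HAVING clause on a non-aggregate query); the condition here is per row

Fix: Use WHERE for row-level filtering

Corrected query:
SELECT id, product, total FROM orders WHERE total > 64.68

Result:
id | product | total  
---+---------+--------
3  | Headset | 1938.13
4  | Headset | 728    
5  | Cable   | 1170.04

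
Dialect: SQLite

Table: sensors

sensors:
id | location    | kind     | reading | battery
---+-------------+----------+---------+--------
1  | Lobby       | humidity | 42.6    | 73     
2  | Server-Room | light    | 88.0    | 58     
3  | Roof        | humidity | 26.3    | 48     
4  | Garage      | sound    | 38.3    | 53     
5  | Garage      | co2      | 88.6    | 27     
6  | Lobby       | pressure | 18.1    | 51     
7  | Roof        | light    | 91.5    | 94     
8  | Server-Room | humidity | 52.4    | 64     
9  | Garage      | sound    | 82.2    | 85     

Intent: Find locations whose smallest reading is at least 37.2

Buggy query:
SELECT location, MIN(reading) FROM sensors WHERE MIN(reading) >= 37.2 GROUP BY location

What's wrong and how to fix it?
Bug: Aggregates like MIN are computed per group after WHERE runs

Fix: Use HAVING for the per-group MIN condition

Corrected query:
SELECT location, MIN(reading) FROM sensors GROUP BY location HAVING MIN(reading) >= 37.2

Result:
location    | MIN(reading)
------------+-------------
Garage      | 38.3        
Server-Room | 52.4        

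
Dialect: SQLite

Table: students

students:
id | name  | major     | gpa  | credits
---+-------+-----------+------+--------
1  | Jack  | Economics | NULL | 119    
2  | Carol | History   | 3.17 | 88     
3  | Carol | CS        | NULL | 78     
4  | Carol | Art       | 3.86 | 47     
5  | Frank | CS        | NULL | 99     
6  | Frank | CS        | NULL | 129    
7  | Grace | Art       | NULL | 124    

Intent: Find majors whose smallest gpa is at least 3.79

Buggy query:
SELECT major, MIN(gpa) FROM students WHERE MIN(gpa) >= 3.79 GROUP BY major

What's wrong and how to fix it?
Bug: MIN() in WHERE is a misuse of aggregate

Fix: Replace WHERE with HAVING after the GROUP BY

Corrected query:
SELECT major, MIN(gpa) FROM students GROUP BY major HAVING MIN(gpa) >= 3.79

Result:
major | MIN(gpa)
------+---------
Art   | 3.86    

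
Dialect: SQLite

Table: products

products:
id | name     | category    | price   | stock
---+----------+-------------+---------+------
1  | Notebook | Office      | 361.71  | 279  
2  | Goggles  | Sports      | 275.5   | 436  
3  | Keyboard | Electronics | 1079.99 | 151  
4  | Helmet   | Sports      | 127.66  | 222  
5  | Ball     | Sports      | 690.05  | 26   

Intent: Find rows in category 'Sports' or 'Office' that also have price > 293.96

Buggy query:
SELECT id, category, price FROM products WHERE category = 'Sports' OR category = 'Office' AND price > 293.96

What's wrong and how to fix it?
Bug: AND binds tighter than OR, so this parses as category = 'Sports' OR (category = 'Office' AND price > 293.96)

Fix: Group the OR with parentheses (or use IN), then AND the threshold

Corrected query:
SELECT id, category, price FROM products WHERE (category = 'Sports' OR category = 'Office') AND price > 293.96

Result:
id | category | price 
---+----------+-------
1  | Office   | 361.71
5  | Sports   | 690.05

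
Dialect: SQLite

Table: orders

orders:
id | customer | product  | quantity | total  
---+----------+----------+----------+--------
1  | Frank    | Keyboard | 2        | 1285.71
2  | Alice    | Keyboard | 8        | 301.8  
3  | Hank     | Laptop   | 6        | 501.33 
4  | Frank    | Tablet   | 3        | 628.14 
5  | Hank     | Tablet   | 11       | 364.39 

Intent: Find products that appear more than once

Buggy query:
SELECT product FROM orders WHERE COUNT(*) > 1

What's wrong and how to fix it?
Bug: COUNT(*) is an aggregate and cannot be used in WHERE

Fix: GROUP BY product, then filter groups with HAVING COUNT(*) > 1

Corrected query:
SELECT product FROM orders GROUP BY product HAVING COUNT(*) > 1

Result:
product 
--------
Keyboard
Tablet  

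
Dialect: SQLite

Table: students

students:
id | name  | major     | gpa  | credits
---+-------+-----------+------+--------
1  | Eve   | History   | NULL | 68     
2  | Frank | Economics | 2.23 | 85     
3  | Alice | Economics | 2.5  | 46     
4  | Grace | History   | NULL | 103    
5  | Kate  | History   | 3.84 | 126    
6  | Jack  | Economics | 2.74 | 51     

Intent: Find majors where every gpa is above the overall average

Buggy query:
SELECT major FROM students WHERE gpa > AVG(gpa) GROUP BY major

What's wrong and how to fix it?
Bug: AVG() is an aggregate; it can't sit directly in WHERE

Fix: Compute the overall average in a scalar subquery and compare each group's MIN against it in HAVING

Corrected query:
SELECT major FROM students GROUP BY major HAVING MIN(gpa) > (SELECT AVG(gpa) FROM students)

Result:
major  
-------
History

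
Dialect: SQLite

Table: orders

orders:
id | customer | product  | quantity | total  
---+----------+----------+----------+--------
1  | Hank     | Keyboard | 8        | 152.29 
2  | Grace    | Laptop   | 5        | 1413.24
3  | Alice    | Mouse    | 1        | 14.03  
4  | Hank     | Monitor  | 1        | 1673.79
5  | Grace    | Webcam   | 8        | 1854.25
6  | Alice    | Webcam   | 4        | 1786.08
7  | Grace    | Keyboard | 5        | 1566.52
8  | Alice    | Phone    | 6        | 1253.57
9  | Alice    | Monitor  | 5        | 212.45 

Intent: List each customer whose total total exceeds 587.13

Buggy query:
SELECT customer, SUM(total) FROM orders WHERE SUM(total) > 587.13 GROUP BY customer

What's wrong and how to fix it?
Bug: WHERE runs before GROUP BY, so aggregates aren't available there

Fix: Move the aggregate condition to a HAVING clause

Corrected query:
SELECT customer, SUM(total) FROM orders GROUP BY customer HAVING SUM(total) > 587.13

Result:
customer | SUM(total)
---------+-----------
Alice    | 3266.13   
Grace    | 4834.01   
Hank     | 1826.08   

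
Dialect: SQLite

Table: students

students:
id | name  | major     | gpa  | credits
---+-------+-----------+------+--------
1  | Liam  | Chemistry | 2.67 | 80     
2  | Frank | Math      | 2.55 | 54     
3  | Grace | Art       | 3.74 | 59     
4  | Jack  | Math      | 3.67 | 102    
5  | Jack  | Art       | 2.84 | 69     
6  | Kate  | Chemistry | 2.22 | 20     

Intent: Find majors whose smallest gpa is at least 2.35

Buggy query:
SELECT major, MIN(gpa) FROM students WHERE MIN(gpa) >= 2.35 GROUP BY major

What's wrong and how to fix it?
Bug: Aggregates like MIN are computed per group after WHERE runs

Fix: Replace WHERE with HAVING after the GROUP BY

Corrected query:
SELECT major, MIN(gpa) FROM students GROUP BY major HAVING MIN(gpa) >= 2.35

Result:
major | MIN(gpa)
------+---------
Art   | 2.84    
Math  | 2.55    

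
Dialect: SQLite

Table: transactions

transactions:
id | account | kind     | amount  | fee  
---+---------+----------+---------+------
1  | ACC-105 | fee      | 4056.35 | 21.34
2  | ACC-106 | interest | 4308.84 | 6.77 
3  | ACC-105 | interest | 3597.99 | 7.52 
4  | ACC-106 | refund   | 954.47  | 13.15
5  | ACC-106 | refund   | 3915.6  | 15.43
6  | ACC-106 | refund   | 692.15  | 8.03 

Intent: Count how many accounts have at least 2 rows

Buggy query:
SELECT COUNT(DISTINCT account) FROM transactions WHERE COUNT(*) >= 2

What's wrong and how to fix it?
Bug: WHERE filters individual rows, not groups, so a group-level COUNT is invalid there

Fix: Use a subquery that GROUPs and filters with HAVING, then count its rows

Corrected query:
SELECT COUNT(*) FROM (SELECT account FROM transactions GROUP BY account HAVING COUNT(*) >= 2)

Result:
COUNT(*)
--------
2       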